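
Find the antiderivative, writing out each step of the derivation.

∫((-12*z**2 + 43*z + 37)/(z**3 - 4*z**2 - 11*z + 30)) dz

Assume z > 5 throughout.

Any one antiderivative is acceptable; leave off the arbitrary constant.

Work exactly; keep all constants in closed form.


Step 1. Decompose ∫((-12*z**2 + 43*z + 37)/(z**3 - 4*z**2 - 11*z + 30)) dz by partial fractions, (-12*z**2 + 43*z + 37)/(z**3 - 4*z**2 - 11*z + 30) = -5/(z + 3) - 5/(z - 2) - 2/(z - 5): now ∫(-2/(z - 5)) dz + ∫(-5/(z - 2)) dz + ∫(-5/(z + 3)) dz.
Step 2. Evaluate the standard form [assuming z > 5]: now -2*log(z - 5) + ∫(-5/(z - 2)) dz + ∫(-5/(z + 3)) dz.
Step 3. Evaluate the standard form [assuming z > 2]: now -2*log(z - 5) - 5*log(z - 2) + ∫(-5/(z + 3)) dz.
Step 4. Evaluate the standard form [assuming z > -3]: now -2*log(z - 5) - 5*log(z - 2) - 5*log(z + 3).
Answer: -2*log(z - 5) - 5*log(z - 2) - 5*log(z + 3).


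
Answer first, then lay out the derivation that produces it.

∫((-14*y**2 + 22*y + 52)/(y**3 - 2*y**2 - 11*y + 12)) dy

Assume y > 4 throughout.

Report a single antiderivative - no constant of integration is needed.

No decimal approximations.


The answer is -4*log(y - 4) - 5*log(y - 1) - 5*log(y + 3).
Step 1. Decompose ∫((-14*y**2 + 22*y + 52)/(y**3 - 2*y**2 - 11*y + 12)) dy by partial fractions, (-14*y**2 + 22*y + 52)/(y**3 - 2*y**2 - 11*y + 12) = -5/(y + 3) - 5/(y - 1) - 4/(y - 4): now ∫(-4/(y - 4)) dy + ∫(-5/(y - 1)) dy + ∫(-5/(y + 3)) dy.
Step 2. Evaluate the standard form [assuming y > 1]: now -5*log(y - 1) + ∫(-4/(y - 4)) dy + ∫(-5/(y + 3)) dy.
Step 3. Evaluate the standard form [assuming y > 4]: now -4*log(y - 4) - 5*log(y - 1) + ∫(-5/(y + 3)) dy.
Step 4. Evaluate the standard form [assuming y > -3]: now -4*log(y - 4) - 5*log(y - 1) - 5*log(y + 3).
Answer: -4*log(y - 4) - 5*log(y - 1) - 5*log(y + 3).


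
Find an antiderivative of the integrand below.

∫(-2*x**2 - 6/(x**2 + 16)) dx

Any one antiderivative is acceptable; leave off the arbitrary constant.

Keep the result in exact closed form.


Answer: -2*x**3/3 - 3*atan(x/4)/2.


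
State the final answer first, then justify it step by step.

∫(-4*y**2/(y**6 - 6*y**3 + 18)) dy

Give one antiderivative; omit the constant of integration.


The answer is -4*atan(y**3/3 - 1)/9.
Step 1. Substitute u = y**3 - 3, turning ∫(-4*y**2/(y**6 - 6*y**3 + 18)) dy into ∫(-4/(3*(u**2 + 9))) du: now ∫(-4/(3*(u**2 + 9))) du.
Step 2. Evaluate the standard form: now -4*atan(u/3)/9.
Step 3. Substitute back u = y**3 - 3: now -4*atan(y**3/3 - 1)/9.
Answer: -4*atan(y**3/3 - 1)/9.


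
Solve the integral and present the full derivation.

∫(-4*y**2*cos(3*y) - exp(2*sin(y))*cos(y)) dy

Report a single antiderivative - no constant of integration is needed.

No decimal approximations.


Step 1. Rewrite: now ∫(-4*y**2*cos(3*y)) dy + ∫(-exp(2*sin(y))*cos(y)) dy.
Step 2. Substitute u = sin(y), turning ∫(-exp(2*sin(y))*cos(y)) dy into ∫(-exp(2*u)) du: now ∫(-4*y**2*cos(3*y)) dy + ∫(-exp(2*u)) du.
Step 3. Evaluate the standard form: now -exp(2*u)/2 + ∫(-4*y**2*cos(3*y)) dy.
Step 4. Substitute back u = sin(y): now -exp(2*sin(y))/2 + ∫(-4*y**2*cos(3*y)) dy.
Step 5. Integrate ∫(-4*y**2*cos(3*y)) dy by parts with u = y**2, dv = (-4*cos(3*y)) dy, so v = -4*sin(3*y)/3: now -4*y**2*sin(3*y)/3 - exp(2*sin(y))/2 + ∫(8*y*sin(3*y)/3) dy.
Step 6. Integrate ∫(8*y*sin(3*y)/3) dy by parts with u = y, dv = (8*sin(3*y)/3) dy, so v = -8*cos(3*y)/9: now -4*y**2*sin(3*y)/3 - 8*y*cos(3*y)/9 - exp(2*sin(y))/2 + ∫(8*cos(3*y)/9) dy.
Step 7. Evaluate the standard form: now -4*y**2*sin(3*y)/3 - 8*y*cos(3*y)/9 - exp(2*sin(y))/2 + 8*sin(3*y)/27.
Answer: -4*y**2*sin(3*y)/3 - 8*y*cos(3*y)/9 - exp(2*sin(y))/2 + 8*sin(3*y)/27.


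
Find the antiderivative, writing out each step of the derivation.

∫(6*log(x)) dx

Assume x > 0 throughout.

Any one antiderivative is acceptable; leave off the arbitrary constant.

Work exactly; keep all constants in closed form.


Step 1. Integrate ∫(6*log(x)) dx by parts with u = log(x), dv = (6) dx, so v = 6*x [assuming x > 0]: now 6*x*log(x) + ∫(-6) dx.
Step 2. Evaluate the standard form: now 6*x*log(x) - 6*x.
Answer: 6*x*log(x) - 6*x.


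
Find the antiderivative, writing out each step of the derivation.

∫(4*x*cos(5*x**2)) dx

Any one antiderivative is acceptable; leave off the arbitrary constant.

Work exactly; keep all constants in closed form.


Step 1. Substitute u = x**2, turning ∫(4*x*cos(5*x**2)) dx into ∫(2*cos(5*u)) du: now ∫(2*cos(5*u)) du.
Step 2. Evaluate the standard form: now 2*sin(5*u)/5.
Step 3. Substitute back u = x**2: now 2*sin(5*x**2)/5.
Answer: 2*sin(5*x**2)/5.


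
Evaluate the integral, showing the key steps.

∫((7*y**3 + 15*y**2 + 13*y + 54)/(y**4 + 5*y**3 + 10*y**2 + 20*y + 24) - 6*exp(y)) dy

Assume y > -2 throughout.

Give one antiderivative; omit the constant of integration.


Step 1. Rewrite: now ∫((7*y**3 + 15*y**2 + 13*y + 54)/(y**4 + 5*y**3 + 10*y**2 + 20*y + 24)) dy + ∫(-6*exp(y)) dy.
Step 2. Decompose ∫((7*y**3 + 15*y**2 + 13*y + 54)/(y**4 + 5*y**3 + 10*y**2 + 20*y + 24)) dy by partial fractions, (7*y**3 + 15*y**2 + 13*y + 54)/(y**4 + 5*y**3 + 10*y**2 + 20*y + 24) = -3/(y**2 + 4) + 3/(y + 3) + 4/(y + 2): now ∫(4/(y + 2)) dy + ∫(3/(y + 3)) dy + ∫(-3/(y**2 + 4)) dy + ∫(-6*exp(y)) dy.
Step 3. Evaluate the standard form [assuming y > -2]: now 4*log(y + 2) + ∫(3/(y + 3)) dy + ∫(-3/(y**2 + 4)) dy + ∫(-6*exp(y)) dy.
Step 4. Evaluate the standard form [assuming y > -3]: now 4*log(y + 2) + 3*log(y + 3) + ∫(-3/(y**2 + 4)) dy + ∫(-6*exp(y)) dy.
Step 5. Evaluate the standard form: now 4*log(y + 2) + 3*log(y + 3) - 3*atan(y/2)/2 + ∫(-6*exp(y)) dy.
Step 6. Evaluate the standard form: now -6*exp(y) + 4*log(y + 2) + 3*log(y + 3) - 3*atan(y/2)/2.
Answer: -6*exp(y) + 4*log(y + 2) + 3*log(y + 3) - 3*atan(y/2)/2.


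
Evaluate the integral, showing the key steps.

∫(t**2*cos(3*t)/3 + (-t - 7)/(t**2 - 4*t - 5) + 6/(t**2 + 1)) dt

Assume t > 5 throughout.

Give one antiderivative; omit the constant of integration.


Step 1. Rewrite: now ∫(t**2*cos(3*t)/3) dt + ∫((-t - 7)/(t**2 - 4*t - 5)) dt + ∫(6/(t**2 + 1)) dt.
Step 2. Evaluate the standard form: now 6*atan(t) + ∫(t**2*cos(3*t)/3) dt + ∫((-t - 7)/(t**2 - 4*t - 5)) dt.
Step 3. Decompose ∫((-t - 7)/(t**2 - 4*t - 5)) dt by partial fractions, (-t - 7)/(t**2 - 4*t - 5) = 1/(t + 1) - 2/(t - 5): now 6*atan(t) + ∫(t**2*cos(3*t)/3) dt + ∫(-2/(t - 5)) dt + ∫(1/(t + 1)) dt.
Step 4. Evaluate the standard form [assuming t > 5]: now -2*log(t - 5) + 6*atan(t) + ∫(t**2*cos(3*t)/3) dt + ∫(1/(t + 1)) dt.
Step 5. Evaluate the standard form [assuming t > -1]: now -2*log(t - 5) + log(t + 1) + 6*atan(t) + ∫(t**2*cos(3*t)/3) dt.
Step 6. Integrate ∫(t**2*cos(3*t)/3) dt by parts with u = t**2, dv = (cos(3*t)/3) dt, so v = sin(3*t)/9: now t**2*sin(3*t)/9 - 2*log(t - 5) + log(t + 1) + 6*atan(t) + ∫(-2*t*sin(3*t)/9) dt.
Step 7. Integrate ∫(-2*t*sin(3*t)/9) dt by parts with u = t, dv = (-2*sin(3*t)/9) dt, so v = 2*cos(3*t)/27: now t**2*sin(3*t)/9 + 2*t*cos(3*t)/27 - 2*log(t - 5) + log(t + 1) + 6*atan(t) + ∫(-2*cos(3*t)/27) dt.
Step 8. Evaluate the standard form: now t**2*sin(3*t)/9 + 2*t*cos(3*t)/27 - 2*log(t - 5) + log(t + 1) - 2*sin(3*t)/81 + 6*atan(t).
Answer: t**2*sin(3*t)/9 + 2*t*cos(3*t)/27 - 2*log(t - 5) + log(t + 1) - 2*sin(3*t)/81 + 6*atan(t).


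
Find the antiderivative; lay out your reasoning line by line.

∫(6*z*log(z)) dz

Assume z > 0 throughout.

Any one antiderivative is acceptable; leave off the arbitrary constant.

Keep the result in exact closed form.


Step 1. Integrate ∫(6*z*log(z)) dz by parts with u = log(z), dv = (6*z) dz, so v = 3*z**2 [assuming z > 0]: now 3*z**2*log(z) + ∫(-3*z) dz.
Step 2. Evaluate the standard form: now 3*z**2*log(z) - 3*z**2/2.
Answer: 3*z**2*log(z) - 3*z**2/2.


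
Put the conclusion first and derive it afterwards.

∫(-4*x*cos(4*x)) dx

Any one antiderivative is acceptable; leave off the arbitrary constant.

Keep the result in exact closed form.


The answer is -x*sin(4*x) - cos(4*x)/4.
Step 1. Integrate ∫(-4*x*cos(4*x)) dx by parts with u = x, dv = (-4*cos(4*x)) dx, so v = -sin(4*x): now -x*sin(4*x) + ∫(sin(4*x)) dx.
Step 2. Evaluate the standard form: now -x*sin(4*x) - cos(4*x)/4.
Answer: -x*sin(4*x) - cos(4*x)/4.


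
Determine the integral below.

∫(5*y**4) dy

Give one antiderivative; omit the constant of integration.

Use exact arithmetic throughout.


Answer: y**5.


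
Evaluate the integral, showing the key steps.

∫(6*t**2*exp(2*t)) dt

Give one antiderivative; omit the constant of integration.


Step 1. Integrate ∫(6*t**2*exp(2*t)) dt by parts with u = t**2, dv = (6*exp(2*t)) dt, so v = 3*exp(2*t): now 3*t**2*exp(2*t) + ∫(-6*t*exp(2*t)) dt.
Step 2. Integrate ∫(-6*t*exp(2*t)) dt by parts with u = t, dv = (-6*exp(2*t)) dt, so v = -3*exp(2*t): now 3*t**2*exp(2*t) - 3*t*exp(2*t) + ∫(3*exp(2*t)) dt.
Step 3. Evaluate the standard form: now 3*t**2*exp(2*t) - 3*t*exp(2*t) + 3*exp(2*t)/2.
Answer: 3*t**2*exp(2*t) - 3*t*exp(2*t) + 3*exp(2*t)/2.


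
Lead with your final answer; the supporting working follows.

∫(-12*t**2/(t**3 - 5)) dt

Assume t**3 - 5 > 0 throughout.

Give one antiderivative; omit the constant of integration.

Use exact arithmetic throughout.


The answer is -4*log(t**3 - 5).
Step 1. Substitute u = t**3 - 5, turning ∫(-12*t**2/(t**3 - 5)) dt into ∫(-4/u) du: now ∫(-4/u) du.
Step 2. Evaluate the standard form [assuming u > 0]: now -4*log(u).
Step 3. Substitute back u = t**3 - 5: now -4*log(t**3 - 5).
Answer: -4*log(t**3 - 5).


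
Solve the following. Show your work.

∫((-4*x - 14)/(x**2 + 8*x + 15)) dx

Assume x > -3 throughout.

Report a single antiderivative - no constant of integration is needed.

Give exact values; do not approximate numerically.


Step 1. Decompose ∫((-4*x - 14)/(x**2 + 8*x + 15)) dx by partial fractions, (-4*x - 14)/(x**2 + 8*x + 15) = -3/(x + 5) - 1/(x + 3): now ∫(-1/(x + 3)) dx + ∫(-3/(x + 5)) dx.
Step 2. Evaluate the standard form [assuming x > -3]: now -log(x + 3) + ∫(-3/(x + 5)) dx.
Step 3. Evaluate the standard form [assuming x > -5]: now -log(x + 3) - 3*log(x + 5).
Answer: -log(x + 3) - 3*log(x + 5).


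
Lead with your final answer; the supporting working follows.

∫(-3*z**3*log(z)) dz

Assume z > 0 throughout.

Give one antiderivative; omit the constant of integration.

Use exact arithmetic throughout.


The answer is -3*z**4*log(z)/4 + 3*z**4/16.
Step 1. Integrate ∫(-3*z**3*log(z)) dz by parts with u = log(z), dv = (-3*z**3) dz, so v = -3*z**4/4 [assuming z > 0]: now -3*z**4*log(z)/4 + ∫(3*z**3/4) dz.
Step 2. Evaluate the standard form: now -3*z**4*log(z)/4 + 3*z**4/16.
Answer: -3*z**4*log(z)/4 + 3*z**4/16.


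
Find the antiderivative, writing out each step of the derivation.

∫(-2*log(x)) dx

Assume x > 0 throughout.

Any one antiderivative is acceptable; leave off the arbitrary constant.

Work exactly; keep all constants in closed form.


Step 1. Integrate ∫(-2*log(x)) dx by parts with u = log(x), dv = (-2) dx, so v = -2*x [assuming x > 0]: now -2*x*log(x) + ∫(2) dx.
Step 2. Evaluate the standard form: now -2*x*log(x) + 2*x.
Answer: -2*x*log(x) + 2*x.


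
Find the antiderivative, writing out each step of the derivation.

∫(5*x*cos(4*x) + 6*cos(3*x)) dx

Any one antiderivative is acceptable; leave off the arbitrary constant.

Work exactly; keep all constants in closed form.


Step 1. Rewrite: now ∫(5*x*cos(4*x)) dx + ∫(6*cos(3*x)) dx.
Step 2. Integrate ∫(5*x*cos(4*x)) dx by parts with u = x, dv = (5*cos(4*x)) dx, so v = 5*sin(4*x)/4: now 5*x*sin(4*x)/4 + ∫(-5*sin(4*x)/4) dx + ∫(6*cos(3*x)) dx.
Step 3. Evaluate the standard form: now 5*x*sin(4*x)/4 + 5*cos(4*x)/16 + ∫(6*cos(3*x)) dx.
Step 4. Evaluate the standard form: now 5*x*sin(4*x)/4 + 2*sin(3*x) + 5*cos(4*x)/16.
Answer: 5*x*sin(4*x)/4 + 2*sin(3*x) + 5*cos(4*x)/16.


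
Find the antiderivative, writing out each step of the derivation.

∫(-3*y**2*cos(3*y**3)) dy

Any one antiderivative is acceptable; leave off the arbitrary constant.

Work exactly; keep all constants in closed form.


Step 1. Substitute u = y**3, turning ∫(-3*y**2*cos(3*y**3)) dy into ∫(-cos(3*u)) du: now ∫(-cos(3*u)) du.
Step 2. Evaluate the standard form: now -sin(3*u)/3.
Step 3. Substitute back u = y**3: now -sin(3*y**3)/3.
Answer: -sin(3*y**3)/3.


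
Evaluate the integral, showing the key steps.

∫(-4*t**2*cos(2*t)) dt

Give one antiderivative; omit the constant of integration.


Step 1. Integrate ∫(-4*t**2*cos(2*t)) dt by parts with u = t**2, dv = (-4*cos(2*t)) dt, so v = -2*sin(2*t): now -2*t**2*sin(2*t) + ∫(4*t*sin(2*t)) dt.
Step 2. Integrate ∫(4*t*sin(2*t)) dt by parts with u = t, dv = (4*sin(2*t)) dt, so v = -2*cos(2*t): now -2*t**2*sin(2*t) - 2*t*cos(2*t) + ∫(2*cos(2*t)) dt.
Step 3. Evaluate the standard form: now -2*t**2*sin(2*t) - 2*t*cos(2*t) + sin(2*t).
Answer: -2*t**2*sin(2*t) - 2*t*cos(2*t) + sin(2*t).


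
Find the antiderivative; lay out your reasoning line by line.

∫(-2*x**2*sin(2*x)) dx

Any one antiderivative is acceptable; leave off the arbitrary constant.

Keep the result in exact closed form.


Step 1. Integrate ∫(-2*x**2*sin(2*x)) dx by parts with u = x**2, dv = (-2*sin(2*x)) dx, so v = cos(2*x): now x**2*cos(2*x) + ∫(-2*x*cos(2*x)) dx.
Step 2. Integrate ∫(-2*x*cos(2*x)) dx by parts with u = x, dv = (-2*cos(2*x)) dx, so v = -sin(2*x): now x**2*cos(2*x) - x*sin(2*x) + ∫(sin(2*x)) dx.
Step 3. Evaluate the standard form: now x**2*cos(2*x) - x*sin(2*x) - cos(2*x)/2.
Answer: x**2*cos(2*x) - x*sin(2*x) - cos(2*x)/2.


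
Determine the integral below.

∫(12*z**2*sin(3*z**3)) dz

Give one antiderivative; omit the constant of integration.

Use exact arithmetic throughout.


Answer: -4*cos(3*z**3)/3.


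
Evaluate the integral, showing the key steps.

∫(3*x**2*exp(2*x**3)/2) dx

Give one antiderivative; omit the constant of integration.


Step 1. Substitute u = x**3, turning ∫(3*x**2*exp(2*x**3)/2) dx into ∫(exp(2*u)/2) du: now ∫(exp(2*u)/2) du.
Step 2. Evaluate the standard form: now exp(2*u)/4.
Step 3. Substitute back u = x**3: now exp(2*x**3)/4.
Answer: exp(2*x**3)/4.


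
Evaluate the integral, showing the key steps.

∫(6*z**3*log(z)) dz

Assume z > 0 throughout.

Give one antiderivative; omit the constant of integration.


Step 1. Integrate ∫(6*z**3*log(z)) dz by parts with u = log(z), dv = (6*z**3) dz, so v = 3*z**4/2 [assuming z > 0]: now 3*z**4*log(z)/2 + ∫(-3*z**3/2) dz.
Step 2. Evaluate the standard form: now 3*z**4*log(z)/2 - 3*z**4/8.
Answer: 3*z**4*log(z)/2 - 3*z**4/8.


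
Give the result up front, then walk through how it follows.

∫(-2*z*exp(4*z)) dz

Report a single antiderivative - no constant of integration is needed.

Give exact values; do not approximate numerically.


The answer is -z*exp(4*z)/2 + exp(4*z)/8.
Step 1. Integrate ∫(-2*z*exp(4*z)) dz by parts with u = z, dv = (-2*exp(4*z)) dz, so v = -exp(4*z)/2: now -z*exp(4*z)/2 + ∫(exp(4*z)/2) dz.
Step 2. Evaluate the standard form: now -z*exp(4*z)/2 + exp(4*z)/8.
Answer: -z*exp(4*z)/2 + exp(4*z)/8.


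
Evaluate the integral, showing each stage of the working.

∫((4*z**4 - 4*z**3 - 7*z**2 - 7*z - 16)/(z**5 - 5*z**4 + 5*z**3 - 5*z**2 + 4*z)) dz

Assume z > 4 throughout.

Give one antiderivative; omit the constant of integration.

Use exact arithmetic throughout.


Step 1. Decompose ∫((4*z**4 - 4*z**3 - 7*z**2 - 7*z - 16)/(z**5 - 5*z**4 + 5*z**3 - 5*z**2 + 4*z)) dz by partial fractions, (4*z**4 - 4*z**3 - 7*z**2 - 7*z - 16)/(z**5 - 5*z**4 + 5*z**3 - 5*z**2 + 4*z) = -1/(z**2 + 1) + 5/(z - 1) + 3/(z - 4) - 4/z: now ∫(-4/z) dz + ∫(3/(z - 4)) dz + ∫(5/(z - 1)) dz + ∫(-1/(z**2 + 1)) dz.
Step 2. Evaluate the standard form [assuming z > 4]: now 3*log(z - 4) + ∫(-4/z) dz + ∫(5/(z - 1)) dz + ∫(-1/(z**2 + 1)) dz.
Step 3. Evaluate the standard form [assuming z > 0]: now -4*log(z) + 3*log(z - 4) + ∫(5/(z - 1)) dz + ∫(-1/(z**2 + 1)) dz.
Step 4. Evaluate the standard form [assuming z > 1]: now -4*log(z) + 3*log(z - 4) + 5*log(z - 1) + ∫(-1/(z**2 + 1)) dz.
Step 5. Evaluate the standard form: now -4*log(z) + 3*log(z - 4) + 5*log(z - 1) - atan(z).
Answer: -4*log(z) + 3*log(z - 4) + 5*log(z - 1) - atan(z).


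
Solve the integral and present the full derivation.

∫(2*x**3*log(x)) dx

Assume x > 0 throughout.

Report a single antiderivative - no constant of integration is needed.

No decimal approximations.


Step 1. Integrate ∫(2*x**3*log(x)) dx by parts with u = log(x), dv = (2*x**3) dx, so v = x**4/2 [assuming x > 0]: now x**4*log(x)/2 + ∫(-x**3/2) dx.
Step 2. Evaluate the standard form: now x**4*log(x)/2 - x**4/8.
Answer: x**4*log(x)/2 - x**4/8.


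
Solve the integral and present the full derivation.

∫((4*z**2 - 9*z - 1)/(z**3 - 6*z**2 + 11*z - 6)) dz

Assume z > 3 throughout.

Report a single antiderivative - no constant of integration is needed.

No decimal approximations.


Step 1. Decompose ∫((4*z**2 - 9*z - 1)/(z**3 - 6*z**2 + 11*z - 6)) dz by partial fractions, (4*z**2 - 9*z - 1)/(z**3 - 6*z**2 + 11*z - 6) = -3/(z - 1) + 3/(z - 2) + 4/(z - 3): now ∫(4/(z - 3)) dz + ∫(3/(z - 2)) dz + ∫(-3/(z - 1)) dz.
Step 2. Evaluate the standard form [assuming z > 3]: now 4*log(z - 3) + ∫(3/(z - 2)) dz + ∫(-3/(z - 1)) dz.
Step 3. Evaluate the standard form [assuming z > 2]: now 4*log(z - 3) + 3*log(z - 2) + ∫(-3/(z - 1)) dz.
Step 4. Evaluate the standard form [assuming z > 1]: now 4*log(z - 3) + 3*log(z - 2) - 3*log(z - 1).
Answer: 4*log(z - 3) + 3*log(z - 2) - 3*log(z - 1).


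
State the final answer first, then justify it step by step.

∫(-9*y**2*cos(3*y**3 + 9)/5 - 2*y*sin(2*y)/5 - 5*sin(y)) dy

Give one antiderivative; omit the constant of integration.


The answer is y*cos(2*y)/5 - sin(2*y)/10 - sin(3*y**3 + 9)/5 + 5*cos(y).
Step 1. Rewrite: now ∫(-2*y*sin(2*y)/5) dy + ∫(-9*y**2*cos(3*y**3 + 9)/5) dy + ∫(-5*sin(y)) dy.
Step 2. Substitute u = y**3 + 3, turning ∫(-9*y**2*cos(3*y**3 + 9)/5) dy into ∫(-3*cos(3*u)/5) du: now ∫(-2*y*sin(2*y)/5) dy + ∫(-5*sin(y)) dy + ∫(-3*cos(3*u)/5) du.
Step 3. Evaluate the standard form: now -sin(3*u)/5 + ∫(-2*y*sin(2*y)/5) dy + ∫(-5*sin(y)) dy.
Step 4. Substitute back u = y**3 + 3: now -sin(3*y**3 + 9)/5 + ∫(-2*y*sin(2*y)/5) dy + ∫(-5*sin(y)) dy.
Step 5. Evaluate the standard form: now -sin(3*y**3 + 9)/5 + 5*cos(y) + ∫(-2*y*sin(2*y)/5) dy.
Step 6. Integrate ∫(-2*y*sin(2*y)/5) dy by parts with u = y, dv = (-2*sin(2*y)/5) dy, so v = cos(2*y)/5: now y*cos(2*y)/5 - sin(3*y**3 + 9)/5 + 5*cos(y) + ∫(-cos(2*y)/5) dy.
Step 7. Evaluate the standard form: now y*cos(2*y)/5 - sin(2*y)/10 - sin(3*y**3 + 9)/5 + 5*cos(y).
Answer: y*cos(2*y)/5 - sin(2*y)/10 - sin(3*y**3 + 9)/5 + 5*cos(y).


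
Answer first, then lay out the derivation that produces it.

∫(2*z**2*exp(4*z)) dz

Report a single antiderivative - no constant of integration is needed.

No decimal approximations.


The answer is z**2*exp(4*z)/2 - z*exp(4*z)/4 + exp(4*z)/16.
Step 1. Integrate ∫(2*z**2*exp(4*z)) dz by parts with u = z**2, dv = (2*exp(4*z)) dz, so v = exp(4*z)/2: now z**2*exp(4*z)/2 + ∫(-z*exp(4*z)) dz.
Step 2. Integrate ∫(-z*exp(4*z)) dz by parts with u = z, dv = (-exp(4*z)) dz, so v = -exp(4*z)/4: now z**2*exp(4*z)/2 - z*exp(4*z)/4 + ∫(exp(4*z)/4) dz.
Step 3. Evaluate the standard form: now z**2*exp(4*z)/2 - z*exp(4*z)/4 + exp(4*z)/16.
Answer: z**2*exp(4*z)/2 - z*exp(4*z)/4 + exp(4*z)/16.


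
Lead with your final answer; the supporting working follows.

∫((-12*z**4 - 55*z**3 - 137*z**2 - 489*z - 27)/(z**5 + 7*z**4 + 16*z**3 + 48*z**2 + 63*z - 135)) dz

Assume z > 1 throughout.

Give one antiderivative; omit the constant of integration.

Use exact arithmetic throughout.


The answer is -3*log(z - 1) - 5*log(z + 3) - 4*log(z + 5) - atan(z/3).
Step 1. Decompose ∫((-12*z**4 - 55*z**3 - 137*z**2 - 489*z - 27)/(z**5 + 7*z**4 + 16*z**3 + 48*z**2 + 63*z - 135)) dz by partial fractions, (-12*z**4 - 55*z**3 - 137*z**2 - 489*z - 27)/(z**5 + 7*z**4 + 16*z**3 + 48*z**2 + 63*z - 135) = -3/(z**2 + 9) - 4/(z + 5) - 5/(z + 3) - 3/(z - 1): now ∫(-3/(z - 1)) dz + ∫(-5/(z + 3)) dz + ∫(-4/(z + 5)) dz + ∫(-3/(z**2 + 9)) dz.
Step 2. Evaluate the standard form [assuming z > -3]: now -5*log(z + 3) + ∫(-3/(z - 1)) dz + ∫(-4/(z + 5)) dz + ∫(-3/(z**2 + 9)) dz.
Step 3. Evaluate the standard form [assuming z > -5]: now -5*log(z + 3) - 4*log(z + 5) + ∫(-3/(z - 1)) dz + ∫(-3/(z**2 + 9)) dz.
Step 4. Evaluate the standard form [assuming z > 1]: now -3*log(z - 1) - 5*log(z + 3) - 4*log(z + 5) + ∫(-3/(z**2 + 9)) dz.
Step 5. Evaluate the standard form: now -3*log(z - 1) - 5*log(z + 3) - 4*log(z + 5) - atan(z/3).
Answer: -3*log(z - 1) - 5*log(z + 3) - 4*log(z + 5) - atan(z/3).


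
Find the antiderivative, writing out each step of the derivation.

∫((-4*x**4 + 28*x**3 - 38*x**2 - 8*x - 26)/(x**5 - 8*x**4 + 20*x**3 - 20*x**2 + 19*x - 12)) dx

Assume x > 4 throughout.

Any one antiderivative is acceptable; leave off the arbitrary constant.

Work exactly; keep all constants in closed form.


Step 1. Decompose ∫((-4*x**4 + 28*x**3 - 38*x**2 - 8*x - 26)/(x**5 - 8*x**4 + 20*x**3 - 20*x**2 + 19*x - 12)) dx by partial fractions, (-4*x**4 + 28*x**3 - 38*x**2 - 8*x - 26)/(x**5 - 8*x**4 + 20*x**3 - 20*x**2 + 19*x - 12) = -2/(x**2 + 1) - 4/(x - 1) - 2/(x - 3) + 2/(x - 4): now ∫(2/(x - 4)) dx + ∫(-2/(x - 3)) dx + ∫(-4/(x - 1)) dx + ∫(-2/(x**2 + 1)) dx.
Step 2. Evaluate the standard form [assuming x > 3]: now -2*log(x - 3) + ∫(2/(x - 4)) dx + ∫(-4/(x - 1)) dx + ∫(-2/(x**2 + 1)) dx.
Step 3. Evaluate the standard form [assuming x > 1]: now -2*log(x - 3) - 4*log(x - 1) + ∫(2/(x - 4)) dx + ∫(-2/(x**2 + 1)) dx.
Step 4. Evaluate the standard form [assuming x > 4]: now 2*log(x - 4) - 2*log(x - 3) - 4*log(x - 1) + ∫(-2/(x**2 + 1)) dx.
Step 5. Evaluate the standard form: now 2*log(x - 4) - 2*log(x - 3) - 4*log(x - 1) - 2*atan(x).
Answer: 2*log(x - 4) - 2*log(x - 3) - 4*log(x - 1) - 2*atan(x).


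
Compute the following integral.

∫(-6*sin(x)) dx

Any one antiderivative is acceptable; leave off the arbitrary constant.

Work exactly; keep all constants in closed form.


Answer: 6*cos(x).


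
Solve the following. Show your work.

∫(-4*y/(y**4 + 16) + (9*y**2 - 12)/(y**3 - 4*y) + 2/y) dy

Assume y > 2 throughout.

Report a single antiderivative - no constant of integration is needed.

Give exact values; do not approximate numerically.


Step 1. Rewrite: now ∫(2/y) dy + ∫(-4*y/(y**4 + 16)) dy + ∫((9*y**2 - 12)/(y**3 - 4*y)) dy.
Step 2. Evaluate the standard form [assuming y > 0]: now 2*log(y) + ∫(-4*y/(y**4 + 16)) dy + ∫((9*y**2 - 12)/(y**3 - 4*y)) dy.
Step 3. Substitute u = y**2, turning ∫(-4*y/(y**4 + 16)) dy into ∫(-2/(u**2 + 16)) du: now 2*log(y) + ∫((9*y**2 - 12)/(y**3 - 4*y)) dy + ∫(-2/(u**2 + 16)) du.
Step 4. Evaluate the standard form: now 2*log(y) - atan(u/4)/2 + ∫((9*y**2 - 12)/(y**3 - 4*y)) dy.
Step 5. Substitute back u = y**2: now 2*log(y) - atan(y**2/4)/2 + ∫((9*y**2 - 12)/(y**3 - 4*y)) dy.
Step 6. Decompose ∫((9*y**2 - 12)/(y**3 - 4*y)) dy by partial fractions, (9*y**2 - 12)/(y**3 - 4*y) = 3/(y + 2) + 3/(y - 2) + 3/y: now 2*log(y) - atan(y**2/4)/2 + ∫(3/y) dy + ∫(3/(y - 2)) dy + ∫(3/(y + 2)) dy.
Step 7. Evaluate the standard form [assuming y > -2]: now 2*log(y) + 3*log(y + 2) - atan(y**2/4)/2 + ∫(3/y) dy + ∫(3/(y - 2)) dy.
Step 8. Evaluate the standard form [assuming y > 0]: now 5*log(y) + 3*log(y + 2) - atan(y**2/4)/2 + ∫(3/(y - 2)) dy.
Step 9. Evaluate the standard form [assuming y > 2]: now 5*log(y) + 3*log(y - 2) + 3*log(y + 2) - atan(y**2/4)/2.
Answer: 5*log(y) + 3*log(y - 2) + 3*log(y + 2) - atan(y**2/4)/2.


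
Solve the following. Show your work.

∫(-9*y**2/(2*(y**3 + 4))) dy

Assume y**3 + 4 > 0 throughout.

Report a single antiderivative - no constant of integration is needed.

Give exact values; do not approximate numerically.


Step 1. Substitute u = y**3 + 4, turning ∫(-9*y**2/(2*(y**3 + 4))) dy into ∫(-3/(2*u)) du: now ∫(-3/(2*u)) du.
Step 2. Evaluate the standard form [assuming u > 0]: now -3*log(u)/2.
Step 3. Substitute back u = y**3 + 4: now -3*log(y**3 + 4)/2.
Answer: -3*log(y**3 + 4)/2.


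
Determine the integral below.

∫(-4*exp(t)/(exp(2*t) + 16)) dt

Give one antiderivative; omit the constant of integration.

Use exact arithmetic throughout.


Answer: -atan(exp(t)/4).


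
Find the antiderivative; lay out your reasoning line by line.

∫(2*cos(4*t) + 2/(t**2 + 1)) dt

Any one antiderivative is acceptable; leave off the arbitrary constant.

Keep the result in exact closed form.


Step 1. Rewrite: now ∫(2/(t**2 + 1)) dt + ∫(2*cos(4*t)) dt.
Step 2. Evaluate the standard form: now sin(4*t)/2 + ∫(2/(t**2 + 1)) dt.
Step 3. Evaluate the standard form: now sin(4*t)/2 + 2*atan(t).
Answer: sin(4*t)/2 + 2*atan(t).


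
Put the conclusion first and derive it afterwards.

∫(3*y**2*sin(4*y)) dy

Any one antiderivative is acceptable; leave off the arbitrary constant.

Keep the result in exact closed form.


The answer is -3*y**2*cos(4*y)/4 + 3*y*sin(4*y)/8 + 3*cos(4*y)/32.
Step 1. Integrate ∫(3*y**2*sin(4*y)) dy by parts with u = y**2, dv = (3*sin(4*y)) dy, so v = -3*cos(4*y)/4: now -3*y**2*cos(4*y)/4 + ∫(3*y*cos(4*y)/2) dy.
Step 2. Integrate ∫(3*y*cos(4*y)/2) dy by parts with u = y, dv = (3*cos(4*y)/2) dy, so v = 3*sin(4*y)/8: now -3*y**2*cos(4*y)/4 + 3*y*sin(4*y)/8 + ∫(-3*sin(4*y)/8) dy.
Step 3. Evaluate the standard form: now -3*y**2*cos(4*y)/4 + 3*y*sin(4*y)/8 + 3*cos(4*y)/32.
Answer: -3*y**2*cos(4*y)/4 + 3*y*sin(4*y)/8 + 3*cos(4*y)/32.


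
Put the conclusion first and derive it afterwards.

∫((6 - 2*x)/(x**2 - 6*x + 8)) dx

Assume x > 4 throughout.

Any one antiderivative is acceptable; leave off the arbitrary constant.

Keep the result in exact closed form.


The answer is -log(x - 4) - log(x - 2).
Step 1. Decompose ∫((6 - 2*x)/(x**2 - 6*x + 8)) dx by partial fractions, (6 - 2*x)/(x**2 - 6*x + 8) = -1/(x - 2) - 1/(x - 4): now ∫(-1/(x - 4)) dx + ∫(-1/(x - 2)) dx.
Step 2. Evaluate the standard form [assuming x > 4]: now -log(x - 4) + ∫(-1/(x - 2)) dx.
Step 3. Evaluate the standard form [assuming x > 2]: now -log(x - 4) - log(x - 2).
Answer: -log(x - 4) - log(x - 2).


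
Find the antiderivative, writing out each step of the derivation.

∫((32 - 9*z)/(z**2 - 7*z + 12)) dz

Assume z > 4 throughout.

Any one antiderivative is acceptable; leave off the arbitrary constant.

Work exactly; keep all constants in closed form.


Step 1. Decompose ∫((32 - 9*z)/(z**2 - 7*z + 12)) dz by partial fractions, (32 - 9*z)/(z**2 - 7*z + 12) = -5/(z - 3) - 4/(z - 4): now ∫(-4/(z - 4)) dz + ∫(-5/(z - 3)) dz.
Step 2. Evaluate the standard form [assuming z > 4]: now -4*log(z - 4) + ∫(-5/(z - 3)) dz.
Step 3. Evaluate the standard form [assuming z > 3]: now -4*log(z - 4) - 5*log(z - 3).
Answer: -4*log(z - 4) - 5*log(z - 3).


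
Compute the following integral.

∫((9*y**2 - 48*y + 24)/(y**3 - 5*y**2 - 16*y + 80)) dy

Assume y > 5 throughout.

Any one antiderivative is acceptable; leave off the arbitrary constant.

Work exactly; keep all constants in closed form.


Answer: log(y - 5) + 3*log(y - 4) + 5*log(y + 4).


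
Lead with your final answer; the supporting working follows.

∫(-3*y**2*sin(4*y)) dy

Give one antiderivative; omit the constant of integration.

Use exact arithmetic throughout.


The answer is 3*y**2*cos(4*y)/4 - 3*y*sin(4*y)/8 - 3*cos(4*y)/32.
Step 1. Integrate ∫(-3*y**2*sin(4*y)) dy by parts with u = y**2, dv = (-3*sin(4*y)) dy, so v = 3*cos(4*y)/4: now 3*y**2*cos(4*y)/4 + ∫(-3*y*cos(4*y)/2) dy.
Step 2. Integrate ∫(-3*y*cos(4*y)/2) dy by parts with u = y, dv = (-3*cos(4*y)/2) dy, so v = -3*sin(4*y)/8: now 3*y**2*cos(4*y)/4 - 3*y*sin(4*y)/8 + ∫(3*sin(4*y)/8) dy.
Step 3. Evaluate the standard form: now 3*y**2*cos(4*y)/4 - 3*y*sin(4*y)/8 - 3*cos(4*y)/32.
Answer: 3*y**2*cos(4*y)/4 - 3*y*sin(4*y)/8 - 3*cos(4*y)/32.


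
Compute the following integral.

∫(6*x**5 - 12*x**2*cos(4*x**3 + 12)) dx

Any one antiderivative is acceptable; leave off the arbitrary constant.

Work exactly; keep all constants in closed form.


Answer: x**6 - sin(4*x**3 + 12).


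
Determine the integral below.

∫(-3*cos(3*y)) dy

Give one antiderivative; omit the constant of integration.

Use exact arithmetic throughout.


Answer: -sin(3*y).


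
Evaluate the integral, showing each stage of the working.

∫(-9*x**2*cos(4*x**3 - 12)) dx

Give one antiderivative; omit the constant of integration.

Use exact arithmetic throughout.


Step 1. Substitute u = x**3 - 3, turning ∫(-9*x**2*cos(4*x**3 - 12)) dx into ∫(-3*cos(4*u)) du: now ∫(-3*cos(4*u)) du.
Step 2. Evaluate the standard form: now -3*sin(4*u)/4.
Step 3. Substitute back u = x**3 - 3: now -3*sin(4*x**3 - 12)/4.
Answer: -3*sin(4*x**3 - 12)/4.


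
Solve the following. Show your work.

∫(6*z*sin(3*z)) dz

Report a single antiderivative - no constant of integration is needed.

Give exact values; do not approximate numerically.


Step 1. Integrate ∫(6*z*sin(3*z)) dz by parts with u = z, dv = (6*sin(3*z)) dz, so v = -2*cos(3*z): now -2*z*cos(3*z) + ∫(2*cos(3*z)) dz.
Step 2. Evaluate the standard form: now -2*z*cos(3*z) + 2*sin(3*z)/3.
Answer: -2*z*cos(3*z) + 2*sin(3*z)/3.


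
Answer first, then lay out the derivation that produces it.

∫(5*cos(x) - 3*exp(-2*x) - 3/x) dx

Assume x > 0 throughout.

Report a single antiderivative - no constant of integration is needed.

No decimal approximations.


The answer is -3*log(x) + 5*sin(x) + 3*exp(-2*x)/2.
Step 1. Rewrite: now ∫(-3/x) dx + ∫(-3*exp(-2*x)) dx + ∫(5*cos(x)) dx.
Step 2. Evaluate the standard form: now ∫(-3/x) dx + ∫(5*cos(x)) dx + 3*exp(-2*x)/2.
Step 3. Evaluate the standard form: now 5*sin(x) + ∫(-3/x) dx + 3*exp(-2*x)/2.
Step 4. Evaluate the standard form [assuming x > 0]: now -3*log(x) + 5*sin(x) + 3*exp(-2*x)/2.
Answer: -3*log(x) + 5*sin(x) + 3*exp(-2*x)/2.


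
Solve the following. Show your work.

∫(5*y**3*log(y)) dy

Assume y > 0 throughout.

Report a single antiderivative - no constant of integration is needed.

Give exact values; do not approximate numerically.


Step 1. Integrate ∫(5*y**3*log(y)) dy by parts with u = log(y), dv = (5*y**3) dy, so v = 5*y**4/4 [assuming y > 0]: now 5*y**4*log(y)/4 + ∫(-5*y**3/4) dy.
Step 2. Evaluate the standard form: now 5*y**4*log(y)/4 - 5*y**4/16.
Answer: 5*y**4*log(y)/4 - 5*y**4/16.


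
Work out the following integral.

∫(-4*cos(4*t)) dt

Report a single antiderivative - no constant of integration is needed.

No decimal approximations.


Answer: -sin(4*t).


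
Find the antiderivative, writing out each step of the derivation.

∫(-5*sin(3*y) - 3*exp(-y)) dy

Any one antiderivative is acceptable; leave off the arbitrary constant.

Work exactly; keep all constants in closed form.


Step 1. Rewrite: now ∫(-3*exp(-y)) dy + ∫(-5*sin(3*y)) dy.
Step 2. Evaluate the standard form: now ∫(-5*sin(3*y)) dy + 3*exp(-y).
Step 3. Evaluate the standard form: now 5*cos(3*y)/3 + 3*exp(-y).
Answer: 5*cos(3*y)/3 + 3*exp(-y).


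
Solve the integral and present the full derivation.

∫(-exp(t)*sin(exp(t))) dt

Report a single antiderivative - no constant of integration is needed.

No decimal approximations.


Step 1. Substitute u = exp(t), turning ∫(-exp(t)*sin(exp(t))) dt into ∫(-sin(u)) du: now ∫(-sin(u)) du.
Step 2. Evaluate the standard form: now cos(u).
Step 3. Substitute back u = exp(t): now cos(exp(t)).
Answer: cos(exp(t)).


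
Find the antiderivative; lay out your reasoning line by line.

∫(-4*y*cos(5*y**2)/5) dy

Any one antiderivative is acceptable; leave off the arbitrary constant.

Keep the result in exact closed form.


Step 1. Substitute u = y**2, turning ∫(-4*y*cos(5*y**2)/5) dy into ∫(-2*cos(5*u)/5) du: now ∫(-2*cos(5*u)/5) du.
Step 2. Evaluate the standard form: now -2*sin(5*u)/25.
Step 3. Substitute back u = y**2: now -2*sin(5*y**2)/25.
Answer: -2*sin(5*y**2)/25.


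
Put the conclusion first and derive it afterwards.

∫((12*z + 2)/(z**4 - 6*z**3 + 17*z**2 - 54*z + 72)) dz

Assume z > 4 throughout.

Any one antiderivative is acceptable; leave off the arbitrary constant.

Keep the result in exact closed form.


The answer is log(z - 4) - log(z - 2) - 2*atan(z/3)/3.
Step 1. Decompose ∫((12*z + 2)/(z**4 - 6*z**3 + 17*z**2 - 54*z + 72)) dz by partial fractions, (12*z + 2)/(z**4 - 6*z**3 + 17*z**2 - 54*z + 72) = -2/(z**2 + 9) - 1/(z - 2) + 1/(z - 4): now ∫(1/(z - 4)) dz + ∫(-1/(z - 2)) dz + ∫(-2/(z**2 + 9)) dz.
Step 2. Evaluate the standard form [assuming z > 2]: now -log(z - 2) + ∫(1/(z - 4)) dz + ∫(-2/(z**2 + 9)) dz.
Step 3. Evaluate the standard form [assuming z > 4]: now log(z - 4) - log(z - 2) + ∫(-2/(z**2 + 9)) dz.
Step 4. Evaluate the standard form: now log(z - 4) - log(z - 2) - 2*atan(z/3)/3.
Answer: log(z - 4) - log(z - 2) - 2*atan(z/3)/3.


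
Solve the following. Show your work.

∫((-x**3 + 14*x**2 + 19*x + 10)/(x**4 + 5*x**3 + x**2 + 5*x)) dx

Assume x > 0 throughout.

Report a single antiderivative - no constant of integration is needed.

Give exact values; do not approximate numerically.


Step 1. Decompose ∫((-x**3 + 14*x**2 + 19*x + 10)/(x**4 + 5*x**3 + x**2 + 5*x)) dx by partial fractions, (-x**3 + 14*x**2 + 19*x + 10)/(x**4 + 5*x**3 + x**2 + 5*x) = 4/(x**2 + 1) - 3/(x + 5) + 2/x: now ∫(2/x) dx + ∫(-3/(x + 5)) dx + ∫(4/(x**2 + 1)) dx.
Step 2. Evaluate the standard form [assuming x > -5]: now -3*log(x + 5) + ∫(2/x) dx + ∫(4/(x**2 + 1)) dx.
Step 3. Evaluate the standard form [assuming x > 0]: now 2*log(x) - 3*log(x + 5) + ∫(4/(x**2 + 1)) dx.
Step 4. Evaluate the standard form: now 2*log(x) - 3*log(x + 5) + 4*atan(x).
Answer: 2*log(x) - 3*log(x + 5) + 4*atan(x).


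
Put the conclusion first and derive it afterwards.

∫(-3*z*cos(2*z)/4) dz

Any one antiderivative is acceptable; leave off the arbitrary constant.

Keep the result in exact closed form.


The answer is -3*z*sin(2*z)/8 - 3*cos(2*z)/16.
Step 1. Integrate ∫(-3*z*cos(2*z)/4) dz by parts with u = z, dv = (-3*cos(2*z)/4) dz, so v = -3*sin(2*z)/8: now -3*z*sin(2*z)/8 + ∫(3*sin(2*z)/8) dz.
Step 2. Evaluate the standard form: now -3*z*sin(2*z)/8 - 3*cos(2*z)/16.
Answer: -3*z*sin(2*z)/8 - 3*cos(2*z)/16.


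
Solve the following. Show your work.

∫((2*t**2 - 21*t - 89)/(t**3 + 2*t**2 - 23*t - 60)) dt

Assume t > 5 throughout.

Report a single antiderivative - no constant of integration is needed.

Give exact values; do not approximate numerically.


Step 1. Decompose ∫((2*t**2 - 21*t - 89)/(t**3 + 2*t**2 - 23*t - 60)) dt by partial fractions, (2*t**2 - 21*t - 89)/(t**3 + 2*t**2 - 23*t - 60) = 3/(t + 4) + 1/(t + 3) - 2/(t - 5): now ∫(-2/(t - 5)) dt + ∫(1/(t + 3)) dt + ∫(3/(t + 4)) dt.
Step 2. Evaluate the standard form [assuming t > -3]: now log(t + 3) + ∫(-2/(t - 5)) dt + ∫(3/(t + 4)) dt.
Step 3. Evaluate the standard form [assuming t > -4]: now log(t + 3) + 3*log(t + 4) + ∫(-2/(t - 5)) dt.
Step 4. Evaluate the standard form [assuming t > 5]: now -2*log(t - 5) + log(t + 3) + 3*log(t + 4).
Answer: -2*log(t - 5) + log(t + 3) + 3*log(t + 4).


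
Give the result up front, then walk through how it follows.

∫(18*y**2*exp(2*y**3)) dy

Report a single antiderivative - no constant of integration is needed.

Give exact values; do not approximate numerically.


The answer is 3*exp(2*y**3).
Step 1. Substitute u = y**3, turning ∫(18*y**2*exp(2*y**3)) dy into ∫(6*exp(2*u)) du: now ∫(6*exp(2*u)) du.
Step 2. Evaluate the standard form: now 3*exp(2*u).
Step 3. Substitute back u = y**3: now 3*exp(2*y**3).
Answer: 3*exp(2*y**3).


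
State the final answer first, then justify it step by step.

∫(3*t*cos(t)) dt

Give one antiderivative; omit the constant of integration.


The answer is 3*t*sin(t) + 3*cos(t).
Step 1. Integrate ∫(3*t*cos(t)) dt by parts with u = t, dv = (3*cos(t)) dt, so v = 3*sin(t): now 3*t*sin(t) + ∫(-3*sin(t)) dt.
Step 2. Evaluate the standard form: now 3*t*sin(t) + 3*cos(t).
Answer: 3*t*sin(t) + 3*cos(t).


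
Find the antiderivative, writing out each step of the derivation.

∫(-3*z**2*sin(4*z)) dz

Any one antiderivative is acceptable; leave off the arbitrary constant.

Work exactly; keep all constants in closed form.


Step 1. Integrate ∫(-3*z**2*sin(4*z)) dz by parts with u = z**2, dv = (-3*sin(4*z)) dz, so v = 3*cos(4*z)/4: now 3*z**2*cos(4*z)/4 + ∫(-3*z*cos(4*z)/2) dz.
Step 2. Integrate ∫(-3*z*cos(4*z)/2) dz by parts with u = z, dv = (-3*cos(4*z)/2) dz, so v = -3*sin(4*z)/8: now 3*z**2*cos(4*z)/4 - 3*z*sin(4*z)/8 + ∫(3*sin(4*z)/8) dz.
Step 3. Evaluate the standard form: now 3*z**2*cos(4*z)/4 - 3*z*sin(4*z)/8 - 3*cos(4*z)/32.
Answer: 3*z**2*cos(4*z)/4 - 3*z*sin(4*z)/8 - 3*cos(4*z)/32.


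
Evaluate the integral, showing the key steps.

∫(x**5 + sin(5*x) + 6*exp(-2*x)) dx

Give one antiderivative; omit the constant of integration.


Step 1. Rewrite: now ∫(x**5) dx + ∫(6*exp(-2*x)) dx + ∫(sin(5*x)) dx.
Step 2. Evaluate the standard form: now x**6/6 + ∫(6*exp(-2*x)) dx + ∫(sin(5*x)) dx.
Step 3. Evaluate the standard form: now x**6/6 + ∫(sin(5*x)) dx - 3*exp(-2*x).
Step 4. Evaluate the standard form: now x**6/6 - cos(5*x)/5 - 3*exp(-2*x).
Answer: x**6/6 - cos(5*x)/5 - 3*exp(-2*x).


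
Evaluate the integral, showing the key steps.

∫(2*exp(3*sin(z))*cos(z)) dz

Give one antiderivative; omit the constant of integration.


Step 1. Substitute u = sin(z), turning ∫(2*exp(3*sin(z))*cos(z)) dz into ∫(2*exp(3*u)) du: now ∫(2*exp(3*u)) du.
Step 2. Evaluate the standard form: now 2*exp(3*u)/3.
Step 3. Substitute back u = sin(z): now 2*exp(3*sin(z))/3.
Answer: 2*exp(3*sin(z))/3.


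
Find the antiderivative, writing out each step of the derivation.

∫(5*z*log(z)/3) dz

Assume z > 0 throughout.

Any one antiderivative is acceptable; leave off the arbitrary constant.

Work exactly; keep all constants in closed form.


Step 1. Integrate ∫(5*z*log(z)/3) dz by parts with u = log(z), dv = (5*z/3) dz, so v = 5*z**2/6 [assuming z > 0]: now 5*z**2*log(z)/6 + ∫(-5*z/6) dz.
Step 2. Evaluate the standard form: now 5*z**2*log(z)/6 - 5*z**2/12.
Answer: 5*z**2*log(z)/6 - 5*z**2/12.


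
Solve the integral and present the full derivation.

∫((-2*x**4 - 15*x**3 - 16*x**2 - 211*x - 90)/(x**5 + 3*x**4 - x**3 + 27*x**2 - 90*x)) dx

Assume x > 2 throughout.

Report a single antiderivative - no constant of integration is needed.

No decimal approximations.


Step 1. Decompose ∫((-2*x**4 - 15*x**3 - 16*x**2 - 211*x - 90)/(x**5 + 3*x**4 - x**3 + 27*x**2 - 90*x)) dx by partial fractions, (-2*x**4 - 15*x**3 - 16*x**2 - 211*x - 90)/(x**5 + 3*x**4 - x**3 + 27*x**2 - 90*x) = 4/(x**2 + 9) + 1/(x + 5) - 4/(x - 2) + 1/x: now ∫(1/x) dx + ∫(-4/(x - 2)) dx + ∫(1/(x + 5)) dx + ∫(4/(x**2 + 9)) dx.
Step 2. Evaluate the standard form [assuming x > -5]: now log(x + 5) + ∫(1/x) dx + ∫(-4/(x - 2)) dx + ∫(4/(x**2 + 9)) dx.
Step 3. Evaluate the standard form [assuming x > 2]: now -4*log(x - 2) + log(x + 5) + ∫(1/x) dx + ∫(4/(x**2 + 9)) dx.
Step 4. Evaluate the standard form [assuming x > 0]: now log(x) - 4*log(x - 2) + log(x + 5) + ∫(4/(x**2 + 9)) dx.
Step 5. Evaluate the standard form: now log(x) - 4*log(x - 2) + log(x + 5) + 4*atan(x/3)/3.
Answer: log(x) - 4*log(x - 2) + log(x + 5) + 4*atan(x/3)/3.


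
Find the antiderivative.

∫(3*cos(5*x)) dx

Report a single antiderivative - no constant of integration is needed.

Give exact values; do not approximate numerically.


Answer: 3*sin(5*x)/5.


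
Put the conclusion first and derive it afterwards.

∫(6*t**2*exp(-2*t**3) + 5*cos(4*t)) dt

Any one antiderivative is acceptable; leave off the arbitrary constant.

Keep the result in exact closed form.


The answer is 5*sin(4*t)/4 - exp(-2*t**3).
Step 1. Rewrite: now ∫(6*t**2*exp(-2*t**3)) dt + ∫(5*cos(4*t)) dt.
Step 2. Substitute u = t**3, turning ∫(6*t**2*exp(-2*t**3)) dt into ∫(2*exp(-2*u)) du: now ∫(2*exp(-2*u)) du + ∫(5*cos(4*t)) dt.
Step 3. Evaluate the standard form: now ∫(5*cos(4*t)) dt - exp(-2*u).
Step 4. Substitute back u = t**3: now ∫(5*cos(4*t)) dt - exp(-2*t**3).
Step 5. Evaluate the standard form: now 5*sin(4*t)/4 - exp(-2*t**3).
Answer: 5*sin(4*t)/4 - exp(-2*t**3).
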